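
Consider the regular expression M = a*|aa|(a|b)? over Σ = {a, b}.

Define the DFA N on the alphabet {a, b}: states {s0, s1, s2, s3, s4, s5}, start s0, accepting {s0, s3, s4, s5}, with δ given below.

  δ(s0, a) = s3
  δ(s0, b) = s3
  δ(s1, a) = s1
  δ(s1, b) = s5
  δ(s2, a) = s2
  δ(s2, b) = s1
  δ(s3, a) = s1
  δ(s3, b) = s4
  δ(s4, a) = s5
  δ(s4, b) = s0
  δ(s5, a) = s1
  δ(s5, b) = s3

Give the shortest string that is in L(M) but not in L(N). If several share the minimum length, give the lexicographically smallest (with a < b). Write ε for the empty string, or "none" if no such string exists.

The string aa is accepted by M but not by N.
No shorter string lies in the difference, and aa is the lexicographically first length-2 string in L(M) \ L(N).

aa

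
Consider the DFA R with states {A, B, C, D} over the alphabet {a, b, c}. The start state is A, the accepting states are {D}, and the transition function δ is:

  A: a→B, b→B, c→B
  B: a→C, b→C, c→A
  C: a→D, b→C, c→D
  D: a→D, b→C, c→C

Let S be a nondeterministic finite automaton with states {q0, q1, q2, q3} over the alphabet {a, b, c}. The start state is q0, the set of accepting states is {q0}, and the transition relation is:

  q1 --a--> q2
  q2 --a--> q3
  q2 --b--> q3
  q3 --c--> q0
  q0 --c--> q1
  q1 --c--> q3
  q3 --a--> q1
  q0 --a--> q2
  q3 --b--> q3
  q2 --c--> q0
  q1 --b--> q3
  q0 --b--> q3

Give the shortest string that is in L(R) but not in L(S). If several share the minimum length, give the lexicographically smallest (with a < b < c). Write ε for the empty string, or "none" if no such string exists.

aaa

The string aaa is accepted by R but not by S.
No shorter string lies in the difference, and aaa is the lexicographically first length-3 string in L(R) \ L(S).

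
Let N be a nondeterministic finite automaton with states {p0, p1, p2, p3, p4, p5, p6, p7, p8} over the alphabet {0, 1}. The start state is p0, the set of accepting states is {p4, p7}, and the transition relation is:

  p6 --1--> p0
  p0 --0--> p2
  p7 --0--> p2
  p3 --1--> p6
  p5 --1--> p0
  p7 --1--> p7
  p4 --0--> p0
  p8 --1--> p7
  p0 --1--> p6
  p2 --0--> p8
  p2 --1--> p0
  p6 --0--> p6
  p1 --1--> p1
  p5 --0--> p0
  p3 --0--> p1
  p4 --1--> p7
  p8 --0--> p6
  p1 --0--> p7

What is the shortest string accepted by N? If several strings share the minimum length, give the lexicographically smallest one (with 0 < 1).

001

A breadth-first search from p0 reaches an accepting state first via the path p0 → p2 → p8 → p7 on input 001.
No string of length < 3 is accepted (BFS exhausts all shorter strings without reaching an accepting state), and 001 is the lexicographically least accepting string of length 3.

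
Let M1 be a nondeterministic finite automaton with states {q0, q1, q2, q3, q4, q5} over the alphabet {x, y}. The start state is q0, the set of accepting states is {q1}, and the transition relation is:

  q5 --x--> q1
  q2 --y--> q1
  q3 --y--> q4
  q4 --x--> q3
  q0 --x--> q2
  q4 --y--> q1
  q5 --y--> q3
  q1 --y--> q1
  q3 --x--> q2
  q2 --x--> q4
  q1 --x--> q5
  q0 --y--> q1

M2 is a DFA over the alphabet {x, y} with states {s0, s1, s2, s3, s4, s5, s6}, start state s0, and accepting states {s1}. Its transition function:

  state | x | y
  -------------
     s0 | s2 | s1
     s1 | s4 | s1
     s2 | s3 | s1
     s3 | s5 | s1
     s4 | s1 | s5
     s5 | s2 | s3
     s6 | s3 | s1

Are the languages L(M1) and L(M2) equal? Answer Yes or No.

Yes

Exploring the product automaton M1 × M2 from the start pair (q0, s0), following both machines on each input symbol, reaches 6 state pairs: (q0, s0), (q2, s2), (q1, s1), (q4, s3), (q5, s4), (q3, s5).
M1 accepts in {q1} and M2 accepts in {s1}. In every reachable pair the two components are either both accepting — (q1, s1) — or both non-accepting, so no string is accepted by exactly one of the machines: L(M1) \ L(M2) and L(M2) \ L(M1) are both empty.
Hence every string is accepted by M1 iff it is accepted by M2, and the two languages coincide.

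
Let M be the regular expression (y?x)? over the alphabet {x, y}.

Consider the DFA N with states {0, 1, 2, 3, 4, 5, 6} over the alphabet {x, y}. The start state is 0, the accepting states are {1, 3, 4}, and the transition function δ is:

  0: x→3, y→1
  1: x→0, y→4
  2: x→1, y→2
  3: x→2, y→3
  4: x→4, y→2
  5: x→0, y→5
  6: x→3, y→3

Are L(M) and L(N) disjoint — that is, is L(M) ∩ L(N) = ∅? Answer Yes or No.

The string x is accepted by both M and N.
Hence L(M) ∩ L(N) ≠ ∅.

No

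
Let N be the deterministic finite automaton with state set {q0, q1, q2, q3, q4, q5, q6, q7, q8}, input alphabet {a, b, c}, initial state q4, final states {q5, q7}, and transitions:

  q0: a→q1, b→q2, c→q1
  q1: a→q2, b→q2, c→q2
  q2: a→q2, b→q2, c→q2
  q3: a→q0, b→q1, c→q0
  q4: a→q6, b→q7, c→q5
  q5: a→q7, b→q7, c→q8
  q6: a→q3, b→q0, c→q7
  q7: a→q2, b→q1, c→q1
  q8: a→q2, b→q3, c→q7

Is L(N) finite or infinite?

The useful states (reachable from q4 and able to reach an accepting state) are {q4, q5, q6, q7, q8}.
Restricted to these states the transition graph has no cycle, so every accepting path has bounded length and L is finite.

finite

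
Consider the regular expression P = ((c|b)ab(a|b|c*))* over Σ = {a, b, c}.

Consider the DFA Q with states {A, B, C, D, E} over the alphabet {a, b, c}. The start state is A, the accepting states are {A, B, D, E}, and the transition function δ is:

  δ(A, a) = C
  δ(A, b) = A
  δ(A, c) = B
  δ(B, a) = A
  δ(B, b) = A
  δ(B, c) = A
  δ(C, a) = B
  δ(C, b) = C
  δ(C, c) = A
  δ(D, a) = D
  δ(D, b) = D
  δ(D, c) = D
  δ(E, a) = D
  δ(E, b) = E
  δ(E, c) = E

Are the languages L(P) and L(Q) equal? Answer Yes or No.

The string bab is accepted by P but rejected by Q.
So L(P) ≠ L(Q).

No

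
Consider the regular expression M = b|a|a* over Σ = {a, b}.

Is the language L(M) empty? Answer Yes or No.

No

The empty string ε matches the expression, so it belongs to L(M).
Since L(M) contains at least one string, it is not empty.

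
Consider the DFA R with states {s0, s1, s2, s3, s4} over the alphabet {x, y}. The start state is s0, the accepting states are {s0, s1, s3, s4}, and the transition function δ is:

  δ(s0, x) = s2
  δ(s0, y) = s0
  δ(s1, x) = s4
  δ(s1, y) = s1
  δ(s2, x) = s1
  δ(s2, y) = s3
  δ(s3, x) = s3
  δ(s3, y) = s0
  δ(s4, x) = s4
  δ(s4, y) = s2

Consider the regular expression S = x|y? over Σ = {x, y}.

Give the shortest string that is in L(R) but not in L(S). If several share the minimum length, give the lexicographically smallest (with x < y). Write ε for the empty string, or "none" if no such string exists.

xx

The string xx is accepted by R but not by S.
No shorter string lies in the difference, and xx is the lexicographically first length-2 string in L(R) \ L(S).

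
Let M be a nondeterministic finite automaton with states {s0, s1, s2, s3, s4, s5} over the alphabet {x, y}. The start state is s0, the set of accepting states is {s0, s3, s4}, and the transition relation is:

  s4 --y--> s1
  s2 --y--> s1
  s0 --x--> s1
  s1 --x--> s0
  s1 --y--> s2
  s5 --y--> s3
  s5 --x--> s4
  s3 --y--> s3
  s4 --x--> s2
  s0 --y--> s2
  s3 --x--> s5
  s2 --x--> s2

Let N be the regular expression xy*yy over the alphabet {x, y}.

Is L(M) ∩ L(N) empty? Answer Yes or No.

Converting the expression N to a DFA (subset construction, then merging equivalent states) gives the minimal DFA with states {n0, n1, n2, n3, n4}, start state n0, accepting states {n4} and transitions n0: x→n1, y→n2; n1: x→n2, y→n3; n2: x→n2, y→n2; n3: x→n2, y→n4; n4: x→n2, y→n4.
Exploring the product automaton M × N from the start pair (s0, n0), following both machines on each input symbol, reaches 8 state pairs: (s0, n0), (s1, n1), (s2, n2), (s0, n2), (s2, n3), (s1, n2), (s1, n4), (s2, n4).
M accepts in {s0, s3, s4} and N accepts in {n4}; no reachable pair has both components accepting, so no string drives both machines to acceptance simultaneously and L(M) ∩ L(N) = ∅.
So no string is accepted by both, and the intersection is empty.

Yes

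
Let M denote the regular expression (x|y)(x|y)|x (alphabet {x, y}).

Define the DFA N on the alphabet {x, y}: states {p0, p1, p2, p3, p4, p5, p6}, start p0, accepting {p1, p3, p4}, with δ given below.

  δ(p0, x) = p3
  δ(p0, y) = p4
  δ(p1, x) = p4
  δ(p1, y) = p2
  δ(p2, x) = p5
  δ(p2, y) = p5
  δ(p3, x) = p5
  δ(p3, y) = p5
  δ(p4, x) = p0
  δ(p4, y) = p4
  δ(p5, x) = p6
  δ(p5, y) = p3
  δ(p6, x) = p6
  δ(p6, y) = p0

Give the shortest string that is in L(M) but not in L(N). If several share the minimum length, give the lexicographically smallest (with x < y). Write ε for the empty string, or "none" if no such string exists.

xx

The string xx is accepted by M but not by N.
No shorter string lies in the difference, and xx is the lexicographically first length-2 string in L(M) \ L(N).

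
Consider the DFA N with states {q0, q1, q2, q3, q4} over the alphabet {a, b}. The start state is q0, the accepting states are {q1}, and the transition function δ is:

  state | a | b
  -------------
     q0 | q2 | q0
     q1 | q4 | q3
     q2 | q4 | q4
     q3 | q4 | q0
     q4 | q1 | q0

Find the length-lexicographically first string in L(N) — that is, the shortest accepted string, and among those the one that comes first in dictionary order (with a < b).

A breadth-first search from q0 reaches an accepting state first via the path q0 → q2 → q4 → q1 on input aaa.
No string of length < 3 is accepted (BFS exhausts all shorter strings without reaching an accepting state), and aaa is the lexicographically least accepting string of length 3.

aaa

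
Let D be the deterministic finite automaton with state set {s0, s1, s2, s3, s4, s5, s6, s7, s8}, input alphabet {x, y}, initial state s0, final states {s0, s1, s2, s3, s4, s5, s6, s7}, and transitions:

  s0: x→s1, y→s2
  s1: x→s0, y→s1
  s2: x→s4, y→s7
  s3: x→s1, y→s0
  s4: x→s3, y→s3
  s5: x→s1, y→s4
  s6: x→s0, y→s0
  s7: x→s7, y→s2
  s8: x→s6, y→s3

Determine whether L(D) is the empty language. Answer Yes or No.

No

The empty string ε is accepted: the run s0 ends in the accepting state s0.
Since at least one string is accepted, L(D) is not empty.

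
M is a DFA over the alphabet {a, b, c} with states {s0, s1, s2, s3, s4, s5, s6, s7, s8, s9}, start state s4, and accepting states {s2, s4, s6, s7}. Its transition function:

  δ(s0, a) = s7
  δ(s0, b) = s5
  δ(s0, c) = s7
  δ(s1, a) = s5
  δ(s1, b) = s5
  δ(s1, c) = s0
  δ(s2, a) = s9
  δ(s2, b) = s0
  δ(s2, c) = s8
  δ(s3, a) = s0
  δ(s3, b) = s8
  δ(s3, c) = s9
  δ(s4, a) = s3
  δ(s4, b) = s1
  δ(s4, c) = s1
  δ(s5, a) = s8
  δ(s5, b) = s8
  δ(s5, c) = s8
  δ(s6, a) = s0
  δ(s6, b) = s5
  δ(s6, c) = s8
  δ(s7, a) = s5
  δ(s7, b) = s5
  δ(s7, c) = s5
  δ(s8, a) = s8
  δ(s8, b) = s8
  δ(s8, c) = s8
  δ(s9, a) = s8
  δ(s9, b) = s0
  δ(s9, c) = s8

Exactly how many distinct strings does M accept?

9

The useful subgraph on states {s0, s1, s3, s4, s7, s9} is acyclic, so L(M) is finite; the longest accepting path visits 5 useful states, giving maximum string length 4.
Counting accepting paths from s4 by length: 1 of length 0, 6 of length 3, 2 of length 4. Total 9.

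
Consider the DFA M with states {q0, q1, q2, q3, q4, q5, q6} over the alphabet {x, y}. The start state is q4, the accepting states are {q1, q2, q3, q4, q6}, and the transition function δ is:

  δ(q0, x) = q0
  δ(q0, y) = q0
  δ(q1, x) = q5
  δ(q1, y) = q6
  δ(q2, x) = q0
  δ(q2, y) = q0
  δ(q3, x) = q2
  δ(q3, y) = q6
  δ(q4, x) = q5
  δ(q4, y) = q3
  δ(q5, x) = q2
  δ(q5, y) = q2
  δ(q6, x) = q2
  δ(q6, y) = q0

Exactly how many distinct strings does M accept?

7

The useful subgraph on states {q2, q3, q4, q5, q6} is acyclic, so L(M) is finite; the longest accepting path visits 4 useful states, giving maximum string length 3.
Counting accepting paths from q4 by length: 1 of length 0, 1 of length 1, 4 of length 2, 1 of length 3. Total 7.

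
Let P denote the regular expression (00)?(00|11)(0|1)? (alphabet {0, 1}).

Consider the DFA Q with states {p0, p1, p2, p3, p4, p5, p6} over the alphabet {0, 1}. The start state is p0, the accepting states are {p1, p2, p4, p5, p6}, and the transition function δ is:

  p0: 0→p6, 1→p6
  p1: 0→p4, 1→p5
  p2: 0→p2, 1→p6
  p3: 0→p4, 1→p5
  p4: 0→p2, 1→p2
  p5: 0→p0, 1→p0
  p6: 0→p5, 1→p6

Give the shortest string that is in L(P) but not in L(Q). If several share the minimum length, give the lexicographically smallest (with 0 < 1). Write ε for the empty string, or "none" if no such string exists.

The string 000 is accepted by P but not by Q.
No shorter string lies in the difference, and 000 is the lexicographically first length-3 string in L(P) \ L(Q).

000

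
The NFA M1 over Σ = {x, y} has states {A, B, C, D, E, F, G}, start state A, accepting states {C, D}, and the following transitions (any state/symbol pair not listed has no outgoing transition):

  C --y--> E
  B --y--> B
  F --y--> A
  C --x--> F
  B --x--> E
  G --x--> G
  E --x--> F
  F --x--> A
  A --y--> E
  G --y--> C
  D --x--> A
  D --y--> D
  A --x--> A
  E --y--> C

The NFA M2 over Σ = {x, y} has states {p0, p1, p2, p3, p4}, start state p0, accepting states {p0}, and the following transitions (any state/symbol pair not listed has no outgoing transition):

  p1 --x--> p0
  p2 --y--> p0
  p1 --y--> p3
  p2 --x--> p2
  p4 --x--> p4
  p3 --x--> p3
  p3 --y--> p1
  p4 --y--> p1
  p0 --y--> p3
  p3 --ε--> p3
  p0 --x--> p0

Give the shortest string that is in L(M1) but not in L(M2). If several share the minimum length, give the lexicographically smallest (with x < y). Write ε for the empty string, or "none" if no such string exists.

The string yy is accepted by M1 but not by M2.
No shorter string lies in the difference, and yy is the lexicographically first length-2 string in L(M1) \ L(M2).

yy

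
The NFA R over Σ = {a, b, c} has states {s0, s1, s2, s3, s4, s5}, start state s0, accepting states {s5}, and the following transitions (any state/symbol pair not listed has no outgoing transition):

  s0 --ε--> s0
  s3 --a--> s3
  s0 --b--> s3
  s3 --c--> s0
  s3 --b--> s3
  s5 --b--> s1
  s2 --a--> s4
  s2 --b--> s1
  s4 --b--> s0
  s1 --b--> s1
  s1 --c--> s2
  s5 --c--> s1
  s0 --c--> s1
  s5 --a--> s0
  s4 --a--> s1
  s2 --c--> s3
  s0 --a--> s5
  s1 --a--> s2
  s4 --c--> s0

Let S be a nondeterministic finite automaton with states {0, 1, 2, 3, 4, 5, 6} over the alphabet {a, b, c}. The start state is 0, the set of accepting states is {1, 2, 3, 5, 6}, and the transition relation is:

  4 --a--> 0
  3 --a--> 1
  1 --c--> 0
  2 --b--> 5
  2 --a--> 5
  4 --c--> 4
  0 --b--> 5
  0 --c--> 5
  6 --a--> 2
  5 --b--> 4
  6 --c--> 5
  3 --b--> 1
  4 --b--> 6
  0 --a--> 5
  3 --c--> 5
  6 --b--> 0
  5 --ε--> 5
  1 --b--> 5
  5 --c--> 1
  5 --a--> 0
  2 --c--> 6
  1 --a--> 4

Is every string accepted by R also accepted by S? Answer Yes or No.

The string bca is in L(R) but not in L(S).
So L(R) ⊄ L(S).

No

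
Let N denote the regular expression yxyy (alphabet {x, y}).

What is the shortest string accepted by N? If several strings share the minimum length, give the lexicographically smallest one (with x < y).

By inspection of the expression, no string of length less than 4 matches, and yxyy is the lexicographically first match of length 4.

yxyy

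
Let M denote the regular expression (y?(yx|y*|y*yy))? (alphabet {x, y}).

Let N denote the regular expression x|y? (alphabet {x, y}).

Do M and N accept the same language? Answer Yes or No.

The string yx is accepted by M but rejected by N.
So L(M) ≠ L(N).

No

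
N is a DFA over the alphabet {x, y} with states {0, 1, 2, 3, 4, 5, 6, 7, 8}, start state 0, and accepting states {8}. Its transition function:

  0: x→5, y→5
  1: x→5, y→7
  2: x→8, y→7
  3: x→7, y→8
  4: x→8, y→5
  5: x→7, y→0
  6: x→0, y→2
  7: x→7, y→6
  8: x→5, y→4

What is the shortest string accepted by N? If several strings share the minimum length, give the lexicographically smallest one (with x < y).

A breadth-first search from 0 reaches an accepting state first via the path 0 → 5 → 7 → 6 → 2 → 8 on input xxyyx.
No string of length < 5 is accepted (BFS exhausts all shorter strings without reaching an accepting state), and xxyyx is the lexicographically least accepting string of length 5.

xxyyx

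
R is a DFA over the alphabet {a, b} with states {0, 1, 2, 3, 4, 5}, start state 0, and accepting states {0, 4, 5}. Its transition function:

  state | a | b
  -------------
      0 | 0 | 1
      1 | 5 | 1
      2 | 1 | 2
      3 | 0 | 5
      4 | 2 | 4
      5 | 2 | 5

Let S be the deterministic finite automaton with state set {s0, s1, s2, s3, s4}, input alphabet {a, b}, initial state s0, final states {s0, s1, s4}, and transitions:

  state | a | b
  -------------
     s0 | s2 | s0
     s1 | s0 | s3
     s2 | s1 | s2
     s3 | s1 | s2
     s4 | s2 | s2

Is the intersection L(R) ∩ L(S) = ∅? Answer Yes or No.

The empty string ε is accepted by both R and S.
Hence L(R) ∩ L(S) ≠ ∅.

No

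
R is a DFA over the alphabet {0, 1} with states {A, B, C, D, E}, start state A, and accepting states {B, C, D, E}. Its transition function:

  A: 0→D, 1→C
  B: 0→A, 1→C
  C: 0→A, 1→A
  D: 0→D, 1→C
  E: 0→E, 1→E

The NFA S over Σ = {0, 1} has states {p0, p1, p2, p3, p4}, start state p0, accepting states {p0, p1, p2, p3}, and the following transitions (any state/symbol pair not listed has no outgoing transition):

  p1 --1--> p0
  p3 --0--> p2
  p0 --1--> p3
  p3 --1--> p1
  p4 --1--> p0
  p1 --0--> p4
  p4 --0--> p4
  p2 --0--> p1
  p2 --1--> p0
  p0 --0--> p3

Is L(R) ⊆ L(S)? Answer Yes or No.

The string 110 is in L(R) but not in L(S).
So L(R) ⊄ L(S).

No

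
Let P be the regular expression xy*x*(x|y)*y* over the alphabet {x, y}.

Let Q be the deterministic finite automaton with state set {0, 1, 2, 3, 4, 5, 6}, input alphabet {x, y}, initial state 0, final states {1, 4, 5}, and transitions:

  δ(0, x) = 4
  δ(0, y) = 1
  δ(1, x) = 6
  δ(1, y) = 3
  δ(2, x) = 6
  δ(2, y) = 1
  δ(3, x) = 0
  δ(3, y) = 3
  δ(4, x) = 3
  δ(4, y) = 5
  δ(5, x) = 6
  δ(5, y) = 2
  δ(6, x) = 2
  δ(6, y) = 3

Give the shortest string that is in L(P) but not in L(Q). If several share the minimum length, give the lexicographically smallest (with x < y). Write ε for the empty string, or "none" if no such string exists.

xx

The string xx is accepted by P but not by Q.
No shorter string lies in the difference, and xx is the lexicographically first length-2 string in L(P) \ L(Q).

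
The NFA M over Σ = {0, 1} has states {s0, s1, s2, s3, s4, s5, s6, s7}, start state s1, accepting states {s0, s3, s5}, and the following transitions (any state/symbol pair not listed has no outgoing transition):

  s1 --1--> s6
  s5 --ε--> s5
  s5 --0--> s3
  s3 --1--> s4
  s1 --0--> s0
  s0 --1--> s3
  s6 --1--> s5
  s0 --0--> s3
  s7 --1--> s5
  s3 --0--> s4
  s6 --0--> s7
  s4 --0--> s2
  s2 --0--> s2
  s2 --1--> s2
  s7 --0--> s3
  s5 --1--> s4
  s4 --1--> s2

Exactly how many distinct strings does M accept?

8

The useful subgraph on states {s0, s1, s3, s5, s6, s7} is acyclic, so L(M) is finite; the longest accepting path visits 5 useful states, giving maximum string length 4.
Counting accepting paths from s1 by length: 1 of length 1, 3 of length 2, 3 of length 3, 1 of length 4. Total 8.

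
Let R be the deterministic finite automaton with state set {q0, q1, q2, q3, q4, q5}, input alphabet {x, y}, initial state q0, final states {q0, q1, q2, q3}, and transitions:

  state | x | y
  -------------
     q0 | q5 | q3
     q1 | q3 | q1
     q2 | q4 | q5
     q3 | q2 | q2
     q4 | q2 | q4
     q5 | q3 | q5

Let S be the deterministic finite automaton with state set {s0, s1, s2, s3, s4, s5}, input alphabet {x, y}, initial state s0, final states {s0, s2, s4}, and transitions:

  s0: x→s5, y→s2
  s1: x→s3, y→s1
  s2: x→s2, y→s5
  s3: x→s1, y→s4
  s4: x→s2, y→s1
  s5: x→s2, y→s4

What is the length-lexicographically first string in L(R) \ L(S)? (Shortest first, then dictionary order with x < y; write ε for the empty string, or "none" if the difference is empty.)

The string yy is accepted by R but not by S.
No shorter string lies in the difference, and yy is the lexicographically first length-2 string in L(R) \ L(S).

yy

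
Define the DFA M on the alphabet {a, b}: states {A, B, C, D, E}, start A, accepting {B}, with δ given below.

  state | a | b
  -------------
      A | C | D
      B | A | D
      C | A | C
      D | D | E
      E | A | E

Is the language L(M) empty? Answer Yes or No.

Yes

The states reachable from the start state are {A, C, D, E}.
None of the accepting states {B} is reachable, so no string is accepted and L(M) = ∅.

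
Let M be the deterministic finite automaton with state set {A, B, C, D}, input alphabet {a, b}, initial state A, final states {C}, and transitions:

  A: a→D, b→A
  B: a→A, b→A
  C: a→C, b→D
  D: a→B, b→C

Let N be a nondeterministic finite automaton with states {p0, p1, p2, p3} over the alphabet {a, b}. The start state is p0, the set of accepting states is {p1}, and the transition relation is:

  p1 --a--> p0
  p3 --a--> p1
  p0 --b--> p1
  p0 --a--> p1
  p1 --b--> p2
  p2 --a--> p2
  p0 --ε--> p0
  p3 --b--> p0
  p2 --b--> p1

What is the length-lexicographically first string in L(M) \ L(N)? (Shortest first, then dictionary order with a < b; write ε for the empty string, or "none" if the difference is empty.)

The string ab is accepted by M but not by N.
No shorter string lies in the difference, and ab is the lexicographically first length-2 string in L(M) \ L(N).

ab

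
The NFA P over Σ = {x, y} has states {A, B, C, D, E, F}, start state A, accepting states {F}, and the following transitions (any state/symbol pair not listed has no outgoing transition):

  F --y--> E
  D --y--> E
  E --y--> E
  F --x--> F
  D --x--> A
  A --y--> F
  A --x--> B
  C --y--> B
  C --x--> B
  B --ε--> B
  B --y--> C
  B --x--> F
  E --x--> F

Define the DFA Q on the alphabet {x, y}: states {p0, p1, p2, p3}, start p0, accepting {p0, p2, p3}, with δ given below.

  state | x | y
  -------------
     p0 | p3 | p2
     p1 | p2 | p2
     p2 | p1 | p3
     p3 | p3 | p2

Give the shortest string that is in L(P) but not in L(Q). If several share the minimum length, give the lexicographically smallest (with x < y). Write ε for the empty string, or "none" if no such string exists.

yx

The string yx is accepted by P but not by Q.
No shorter string lies in the difference, and yx is the lexicographically first length-2 string in L(P) \ L(Q).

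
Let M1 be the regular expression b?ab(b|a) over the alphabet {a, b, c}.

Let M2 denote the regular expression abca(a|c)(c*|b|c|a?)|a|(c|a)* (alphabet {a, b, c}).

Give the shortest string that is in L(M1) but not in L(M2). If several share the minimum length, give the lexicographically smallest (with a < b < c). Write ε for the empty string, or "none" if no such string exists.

aba

The string aba is accepted by M1 but not by M2.
No shorter string lies in the difference, and aba is the lexicographically first length-3 string in L(M1) \ L(M2).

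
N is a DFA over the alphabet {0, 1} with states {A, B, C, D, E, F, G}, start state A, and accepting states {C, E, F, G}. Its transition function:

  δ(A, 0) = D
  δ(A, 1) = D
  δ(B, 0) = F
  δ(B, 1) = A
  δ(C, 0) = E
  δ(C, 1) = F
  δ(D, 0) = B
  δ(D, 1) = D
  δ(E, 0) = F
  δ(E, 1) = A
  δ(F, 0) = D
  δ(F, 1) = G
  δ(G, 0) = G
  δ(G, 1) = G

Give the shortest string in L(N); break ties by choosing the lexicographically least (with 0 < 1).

000

A breadth-first search from A reaches an accepting state first via the path A → D → B → F on input 000.
No string of length < 3 is accepted (BFS exhausts all shorter strings without reaching an accepting state), and 000 is the lexicographically least accepting string of length 3.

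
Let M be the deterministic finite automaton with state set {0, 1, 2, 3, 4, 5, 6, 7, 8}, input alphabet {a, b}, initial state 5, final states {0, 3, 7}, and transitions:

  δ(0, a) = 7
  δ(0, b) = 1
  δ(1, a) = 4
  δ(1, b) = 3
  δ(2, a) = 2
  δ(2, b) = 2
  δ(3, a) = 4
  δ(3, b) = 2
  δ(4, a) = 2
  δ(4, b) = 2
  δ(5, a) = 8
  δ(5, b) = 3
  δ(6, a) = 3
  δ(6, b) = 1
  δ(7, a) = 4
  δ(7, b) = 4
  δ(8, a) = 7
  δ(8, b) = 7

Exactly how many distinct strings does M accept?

The useful subgraph on states {3, 5, 7, 8} is acyclic, so L(M) is finite; the longest accepting path visits 3 useful states, giving maximum string length 2.
Counting accepting paths from 5 by length: 1 of length 1, 2 of length 2. Total 3.

3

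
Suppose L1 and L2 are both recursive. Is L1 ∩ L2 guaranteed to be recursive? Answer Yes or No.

Run both deciders on the input and accept iff both accept; the combined machine always halts.
So the recursive languages are closed under intersection.

Yes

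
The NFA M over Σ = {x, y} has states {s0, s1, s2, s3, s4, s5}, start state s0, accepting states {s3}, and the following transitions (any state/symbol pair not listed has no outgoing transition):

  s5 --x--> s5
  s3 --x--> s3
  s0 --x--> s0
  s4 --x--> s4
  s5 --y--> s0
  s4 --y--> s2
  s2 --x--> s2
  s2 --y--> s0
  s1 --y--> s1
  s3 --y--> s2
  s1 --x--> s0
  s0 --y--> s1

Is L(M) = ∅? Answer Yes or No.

Yes

The states reachable from the start state are {s0, s1}.
None of the accepting states {s3} is reachable, so no string is accepted and L(M) = ∅.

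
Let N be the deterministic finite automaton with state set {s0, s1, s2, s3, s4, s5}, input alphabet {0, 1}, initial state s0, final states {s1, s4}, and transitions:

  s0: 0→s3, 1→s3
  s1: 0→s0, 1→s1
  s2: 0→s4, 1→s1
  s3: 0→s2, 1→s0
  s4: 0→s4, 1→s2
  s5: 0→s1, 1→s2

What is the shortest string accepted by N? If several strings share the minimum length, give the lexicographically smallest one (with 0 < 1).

000

A breadth-first search from s0 reaches an accepting state first via the path s0 → s3 → s2 → s4 on input 000.
No string of length < 3 is accepted (BFS exhausts all shorter strings without reaching an accepting state), and 000 is the lexicographically least accepting string of length 3.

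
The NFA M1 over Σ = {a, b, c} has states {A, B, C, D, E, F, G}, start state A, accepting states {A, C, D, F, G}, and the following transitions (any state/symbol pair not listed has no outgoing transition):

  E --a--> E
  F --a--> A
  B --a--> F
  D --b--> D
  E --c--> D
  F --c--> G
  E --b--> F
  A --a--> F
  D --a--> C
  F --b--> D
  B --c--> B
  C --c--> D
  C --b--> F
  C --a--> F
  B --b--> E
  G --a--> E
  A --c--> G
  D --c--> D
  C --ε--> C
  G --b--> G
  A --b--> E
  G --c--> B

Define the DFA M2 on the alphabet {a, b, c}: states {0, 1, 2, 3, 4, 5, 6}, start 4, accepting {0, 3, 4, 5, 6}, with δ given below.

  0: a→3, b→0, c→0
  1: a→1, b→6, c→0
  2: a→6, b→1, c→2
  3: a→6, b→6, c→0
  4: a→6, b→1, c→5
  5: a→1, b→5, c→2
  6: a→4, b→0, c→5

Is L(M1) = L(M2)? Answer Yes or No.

Exploring the product automaton M1 × M2 from the start pair (A, 4), following both machines on each input symbol, reaches 7 state pairs: (A, 4), (F, 6), (E, 1), (G, 5), (D, 0), (B, 2), (C, 3).
M1 accepts in {A, C, D, F, G} and M2 accepts in {0, 3, 4, 5, 6}. In every reachable pair the two components are either both accepting — (A, 4), (F, 6), (G, 5), (D, 0), (C, 3) — or both non-accepting, so no string is accepted by exactly one of the machines: L(M1) \ L(M2) and L(M2) \ L(M1) are both empty.
Hence every string is accepted by M1 iff it is accepted by M2, and the two languages coincide.

Yes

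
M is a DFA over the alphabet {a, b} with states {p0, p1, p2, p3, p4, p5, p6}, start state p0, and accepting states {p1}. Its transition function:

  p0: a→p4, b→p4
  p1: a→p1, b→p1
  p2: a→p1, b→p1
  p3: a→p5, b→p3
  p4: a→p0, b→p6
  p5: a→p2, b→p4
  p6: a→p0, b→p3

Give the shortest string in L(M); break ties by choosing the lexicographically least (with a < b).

A breadth-first search from p0 reaches an accepting state first via the path p0 → p4 → p6 → p3 → p5 → p2 → p1 on input abbaaa.
No string of length < 6 is accepted (BFS exhausts all shorter strings without reaching an accepting state), and abbaaa is the lexicographically least accepting string of length 6.

abbaaa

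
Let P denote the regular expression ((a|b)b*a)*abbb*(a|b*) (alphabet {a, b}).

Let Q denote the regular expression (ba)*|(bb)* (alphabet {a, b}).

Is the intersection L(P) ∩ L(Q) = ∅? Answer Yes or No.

Yes

Converting the expression P to a DFA (subset construction, then merging equivalent states) gives the minimal DFA with states {p0, p1, p2, p3, p4, p5}, start state p0, accepting states {p4, p5} and transitions p0: a→p1, b→p2; p1: a→p0, b→p3; p2: a→p0, b→p2; p3: a→p0, b→p4; p4: a→p5, b→p4; p5: a→p1, b→p2.
Converting the expression Q to a DFA (subset construction, then merging equivalent states) gives the minimal DFA with states {q0, q1, q2, q3, q4, q5, q6}, start state q0, accepting states {q0, q3, q4} and transitions q0: a→q1, b→q2; q1: a→q1, b→q1; q2: a→q3, b→q4; q3: a→q1, b→q5; q4: a→q1, b→q6; q5: a→q3, b→q1; q6: a→q1, b→q4.
Exploring the product automaton P × Q from the start pair (p0, q0), following both machines on each input symbol, reaches 12 state pairs: (p0, q0), (p1, q1), (p2, q2), (p0, q1), (p3, q1), (p0, q3), (p2, q4), (p2, q1), (p4, q1), (p2, q5), (p2, q6), (p5, q1).
P accepts in {p4, p5} and Q accepts in {q0, q3, q4}; no reachable pair has both components accepting, so no string drives both machines to acceptance simultaneously and L(P) ∩ L(Q) = ∅.
So no string is accepted by both, and the intersection is empty.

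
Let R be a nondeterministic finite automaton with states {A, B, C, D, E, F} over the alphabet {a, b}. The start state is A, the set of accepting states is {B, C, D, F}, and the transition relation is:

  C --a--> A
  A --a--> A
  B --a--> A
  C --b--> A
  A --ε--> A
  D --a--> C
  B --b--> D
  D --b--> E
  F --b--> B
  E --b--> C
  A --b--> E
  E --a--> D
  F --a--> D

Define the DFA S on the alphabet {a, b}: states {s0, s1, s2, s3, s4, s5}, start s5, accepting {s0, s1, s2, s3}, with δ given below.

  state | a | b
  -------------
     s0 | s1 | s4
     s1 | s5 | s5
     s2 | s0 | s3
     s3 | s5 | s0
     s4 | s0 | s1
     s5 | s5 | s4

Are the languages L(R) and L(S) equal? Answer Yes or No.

Yes

Exploring the product automaton R × S from the start pair (A, s5), following both machines on each input symbol, reaches 4 state pairs: (A, s5), (E, s4), (D, s0), (C, s1).
R accepts in {B, C, D, F} and S accepts in {s0, s1, s2, s3}. In every reachable pair the two components are either both accepting — (D, s0), (C, s1) — or both non-accepting, so no string is accepted by exactly one of the machines: L(R) \ L(S) and L(S) \ L(R) are both empty.
Hence every string is accepted by R iff it is accepted by S, and the two languages coincide.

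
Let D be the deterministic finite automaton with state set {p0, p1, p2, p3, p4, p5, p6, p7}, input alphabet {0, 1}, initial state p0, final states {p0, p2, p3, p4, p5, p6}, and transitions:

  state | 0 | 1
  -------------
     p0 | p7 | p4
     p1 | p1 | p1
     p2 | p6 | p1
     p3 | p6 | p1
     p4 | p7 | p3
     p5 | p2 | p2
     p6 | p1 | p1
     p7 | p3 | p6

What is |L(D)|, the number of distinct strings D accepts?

10

The useful subgraph on states {p0, p3, p4, p6, p7} is acyclic, so L(D) is finite; the longest accepting path visits 5 useful states, giving maximum string length 4.
Counting accepting paths from p0 by length: 1 of length 0, 1 of length 1, 3 of length 2, 4 of length 3, 1 of length 4. Total 10.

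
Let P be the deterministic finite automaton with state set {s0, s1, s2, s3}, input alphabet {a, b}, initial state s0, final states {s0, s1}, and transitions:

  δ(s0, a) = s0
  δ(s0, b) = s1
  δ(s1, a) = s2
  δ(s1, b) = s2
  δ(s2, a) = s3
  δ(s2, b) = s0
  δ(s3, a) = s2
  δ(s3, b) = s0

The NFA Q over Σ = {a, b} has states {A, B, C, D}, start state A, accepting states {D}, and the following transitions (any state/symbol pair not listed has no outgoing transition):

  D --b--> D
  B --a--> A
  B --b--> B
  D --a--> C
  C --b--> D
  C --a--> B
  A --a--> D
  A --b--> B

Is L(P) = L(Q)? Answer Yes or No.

No

The empty string ε is accepted by P but rejected by Q.
So L(P) ≠ L(Q).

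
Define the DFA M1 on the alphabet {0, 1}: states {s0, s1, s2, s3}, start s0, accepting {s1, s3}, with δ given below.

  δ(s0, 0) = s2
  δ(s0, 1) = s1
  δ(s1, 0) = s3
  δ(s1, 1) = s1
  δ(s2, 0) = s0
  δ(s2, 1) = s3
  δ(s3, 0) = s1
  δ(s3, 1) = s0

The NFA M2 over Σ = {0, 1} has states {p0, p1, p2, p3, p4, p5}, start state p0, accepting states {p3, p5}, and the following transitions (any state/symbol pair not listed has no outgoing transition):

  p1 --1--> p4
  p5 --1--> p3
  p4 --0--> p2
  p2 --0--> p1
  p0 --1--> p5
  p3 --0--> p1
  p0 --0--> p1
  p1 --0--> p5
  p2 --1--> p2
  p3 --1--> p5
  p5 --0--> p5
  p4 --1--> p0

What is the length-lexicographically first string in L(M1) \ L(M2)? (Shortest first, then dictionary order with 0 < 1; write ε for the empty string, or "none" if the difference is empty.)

01

The string 01 is accepted by M1 but not by M2.
No shorter string lies in the difference, and 01 is the lexicographically first length-2 string in L(M1) \ L(M2).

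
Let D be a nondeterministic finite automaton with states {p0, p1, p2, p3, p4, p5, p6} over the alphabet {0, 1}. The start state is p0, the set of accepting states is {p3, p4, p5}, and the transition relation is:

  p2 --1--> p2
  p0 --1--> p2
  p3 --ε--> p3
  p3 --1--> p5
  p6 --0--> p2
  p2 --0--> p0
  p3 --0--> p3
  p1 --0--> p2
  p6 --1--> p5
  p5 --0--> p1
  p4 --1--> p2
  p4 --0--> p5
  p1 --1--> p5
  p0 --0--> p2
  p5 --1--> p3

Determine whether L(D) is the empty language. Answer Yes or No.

The states reachable from the start state are {p0, p2}.
None of the accepting states {p3, p4, p5} is reachable, so no string is accepted and L(D) = ∅.

Yes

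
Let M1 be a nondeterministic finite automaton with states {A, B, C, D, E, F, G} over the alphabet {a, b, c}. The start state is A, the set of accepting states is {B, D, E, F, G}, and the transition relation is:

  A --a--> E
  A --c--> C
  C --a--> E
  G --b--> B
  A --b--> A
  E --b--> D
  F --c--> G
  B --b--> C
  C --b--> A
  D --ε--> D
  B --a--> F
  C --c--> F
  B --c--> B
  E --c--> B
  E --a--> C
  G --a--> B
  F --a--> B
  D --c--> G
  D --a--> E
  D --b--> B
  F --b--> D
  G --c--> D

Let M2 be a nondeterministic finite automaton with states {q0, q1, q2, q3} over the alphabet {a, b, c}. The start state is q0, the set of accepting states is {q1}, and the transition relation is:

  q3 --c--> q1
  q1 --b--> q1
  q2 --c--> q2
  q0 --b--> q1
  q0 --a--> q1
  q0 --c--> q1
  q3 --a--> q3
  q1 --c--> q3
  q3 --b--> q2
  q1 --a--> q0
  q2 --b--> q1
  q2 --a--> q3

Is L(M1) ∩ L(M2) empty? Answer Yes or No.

The string a is accepted by both M1 and M2.
Hence L(M1) ∩ L(M2) ≠ ∅.

No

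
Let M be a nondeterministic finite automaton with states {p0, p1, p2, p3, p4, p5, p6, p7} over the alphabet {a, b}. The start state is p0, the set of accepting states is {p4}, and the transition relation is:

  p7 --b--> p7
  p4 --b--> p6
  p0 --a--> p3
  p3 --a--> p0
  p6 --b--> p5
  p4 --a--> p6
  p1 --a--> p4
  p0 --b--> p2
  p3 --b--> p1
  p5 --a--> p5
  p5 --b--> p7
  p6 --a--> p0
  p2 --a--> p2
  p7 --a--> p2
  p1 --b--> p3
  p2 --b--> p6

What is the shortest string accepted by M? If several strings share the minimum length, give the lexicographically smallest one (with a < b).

aba

A breadth-first search from p0 reaches an accepting state first via the path p0 → p3 → p1 → p4 on input aba.
No string of length < 3 is accepted (BFS exhausts all shorter strings without reaching an accepting state), and aba is the lexicographically least accepting string of length 3.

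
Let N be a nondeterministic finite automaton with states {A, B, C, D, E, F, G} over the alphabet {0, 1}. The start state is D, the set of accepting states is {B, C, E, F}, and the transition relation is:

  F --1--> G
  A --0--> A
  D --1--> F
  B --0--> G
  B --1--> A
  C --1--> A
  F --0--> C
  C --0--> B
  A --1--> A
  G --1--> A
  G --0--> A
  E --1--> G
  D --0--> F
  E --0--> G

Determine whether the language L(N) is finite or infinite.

finite

The useful states (reachable from D and able to reach an accepting state) are {B, C, D, F}.
Restricted to these states the transition graph has no cycle, so every accepting path has bounded length and L is finite.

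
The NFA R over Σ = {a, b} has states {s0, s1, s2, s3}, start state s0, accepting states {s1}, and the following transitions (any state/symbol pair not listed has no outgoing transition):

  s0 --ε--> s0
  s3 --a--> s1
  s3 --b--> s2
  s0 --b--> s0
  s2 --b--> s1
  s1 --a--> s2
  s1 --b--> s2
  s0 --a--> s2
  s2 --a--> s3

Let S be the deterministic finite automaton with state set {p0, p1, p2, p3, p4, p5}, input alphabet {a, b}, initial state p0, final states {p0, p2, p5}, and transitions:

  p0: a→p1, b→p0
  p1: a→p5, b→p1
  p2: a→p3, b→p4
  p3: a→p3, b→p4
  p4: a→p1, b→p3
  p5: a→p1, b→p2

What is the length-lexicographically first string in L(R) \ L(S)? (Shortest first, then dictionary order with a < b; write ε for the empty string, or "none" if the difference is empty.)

The string ab is accepted by R but not by S.
No shorter string lies in the difference, and ab is the lexicographically first length-2 string in L(R) \ L(S).

ab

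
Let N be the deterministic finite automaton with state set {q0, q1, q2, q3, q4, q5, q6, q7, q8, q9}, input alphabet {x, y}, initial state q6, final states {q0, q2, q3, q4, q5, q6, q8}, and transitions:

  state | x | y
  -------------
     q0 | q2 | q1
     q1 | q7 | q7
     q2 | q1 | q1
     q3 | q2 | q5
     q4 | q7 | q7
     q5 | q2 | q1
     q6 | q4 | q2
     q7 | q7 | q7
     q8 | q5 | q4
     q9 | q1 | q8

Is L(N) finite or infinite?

finite

The useful states (reachable from q6 and able to reach an accepting state) are {q2, q4, q6}.
Restricted to these states the transition graph has no cycle, so every accepting path has bounded length and L is finite.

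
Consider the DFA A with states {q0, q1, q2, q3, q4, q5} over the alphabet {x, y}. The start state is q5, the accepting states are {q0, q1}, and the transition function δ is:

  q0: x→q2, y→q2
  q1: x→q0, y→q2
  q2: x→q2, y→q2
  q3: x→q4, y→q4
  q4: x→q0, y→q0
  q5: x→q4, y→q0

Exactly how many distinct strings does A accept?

The useful subgraph on states {q0, q4, q5} is acyclic, so L(A) is finite; the longest accepting path visits 3 useful states, giving maximum string length 2.
Counting accepting paths from q5 by length: 1 of length 1, 2 of length 2. Total 3.

3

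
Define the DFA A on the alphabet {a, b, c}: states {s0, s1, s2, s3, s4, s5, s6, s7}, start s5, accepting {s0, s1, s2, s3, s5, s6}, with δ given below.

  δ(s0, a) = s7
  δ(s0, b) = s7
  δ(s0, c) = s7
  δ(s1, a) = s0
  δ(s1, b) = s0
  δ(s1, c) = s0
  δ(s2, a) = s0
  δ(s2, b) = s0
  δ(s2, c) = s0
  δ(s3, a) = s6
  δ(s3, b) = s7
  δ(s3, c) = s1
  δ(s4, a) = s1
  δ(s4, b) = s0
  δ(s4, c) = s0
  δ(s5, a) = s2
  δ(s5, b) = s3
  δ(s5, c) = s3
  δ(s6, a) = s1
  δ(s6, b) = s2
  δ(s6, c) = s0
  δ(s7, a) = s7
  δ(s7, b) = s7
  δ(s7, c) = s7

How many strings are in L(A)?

35

The useful subgraph on states {s0, s1, s2, s3, s5, s6} is acyclic, so L(A) is finite; the longest accepting path visits 5 useful states, giving maximum string length 4.
Counting accepting paths from s5 by length: 1 of length 0, 3 of length 1, 7 of length 2, 12 of length 3, 12 of length 4. Total 35.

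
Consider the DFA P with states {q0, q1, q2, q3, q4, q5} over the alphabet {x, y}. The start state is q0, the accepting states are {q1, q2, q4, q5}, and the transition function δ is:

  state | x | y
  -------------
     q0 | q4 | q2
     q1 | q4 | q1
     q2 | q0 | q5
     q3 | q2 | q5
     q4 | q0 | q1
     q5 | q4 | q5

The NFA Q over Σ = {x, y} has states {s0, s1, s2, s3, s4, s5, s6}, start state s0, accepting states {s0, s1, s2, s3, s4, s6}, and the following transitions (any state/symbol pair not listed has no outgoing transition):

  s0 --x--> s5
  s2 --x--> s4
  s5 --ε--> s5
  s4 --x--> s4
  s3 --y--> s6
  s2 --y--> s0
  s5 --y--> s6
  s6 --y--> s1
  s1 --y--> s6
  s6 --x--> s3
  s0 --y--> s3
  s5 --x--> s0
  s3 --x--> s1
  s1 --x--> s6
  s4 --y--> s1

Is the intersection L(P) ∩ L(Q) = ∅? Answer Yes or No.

The string y is accepted by both P and Q.
Hence L(P) ∩ L(Q) ≠ ∅.

No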